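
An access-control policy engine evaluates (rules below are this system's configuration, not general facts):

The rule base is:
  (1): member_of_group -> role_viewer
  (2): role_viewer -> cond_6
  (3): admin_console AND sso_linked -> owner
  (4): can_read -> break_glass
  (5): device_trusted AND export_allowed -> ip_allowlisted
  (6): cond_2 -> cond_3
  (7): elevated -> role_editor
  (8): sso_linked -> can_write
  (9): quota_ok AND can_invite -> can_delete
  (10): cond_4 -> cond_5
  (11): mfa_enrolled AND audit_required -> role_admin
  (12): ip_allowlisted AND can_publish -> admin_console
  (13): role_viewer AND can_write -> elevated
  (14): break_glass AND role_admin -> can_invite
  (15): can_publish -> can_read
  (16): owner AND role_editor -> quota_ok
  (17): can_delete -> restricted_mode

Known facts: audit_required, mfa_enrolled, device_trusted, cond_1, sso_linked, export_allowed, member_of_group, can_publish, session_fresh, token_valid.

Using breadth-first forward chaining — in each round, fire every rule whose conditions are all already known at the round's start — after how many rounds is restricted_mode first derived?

6

Round 1 fires (1), (5), (8), (11), (15), giving role_viewer, ip_allowlisted, can_write, role_admin, can_read.
Round 2 fires (2), (4), (12), (13), giving cond_6, break_glass, admin_console, elevated.
Round 3 fires (3), (7), (14), giving owner, role_editor, can_invite.
Round 4 fires (16), giving quota_ok.
Round 5 fires (9), giving can_delete.
Round 6 fires (17), giving restricted_mode.
restricted_mode first appears in round 6.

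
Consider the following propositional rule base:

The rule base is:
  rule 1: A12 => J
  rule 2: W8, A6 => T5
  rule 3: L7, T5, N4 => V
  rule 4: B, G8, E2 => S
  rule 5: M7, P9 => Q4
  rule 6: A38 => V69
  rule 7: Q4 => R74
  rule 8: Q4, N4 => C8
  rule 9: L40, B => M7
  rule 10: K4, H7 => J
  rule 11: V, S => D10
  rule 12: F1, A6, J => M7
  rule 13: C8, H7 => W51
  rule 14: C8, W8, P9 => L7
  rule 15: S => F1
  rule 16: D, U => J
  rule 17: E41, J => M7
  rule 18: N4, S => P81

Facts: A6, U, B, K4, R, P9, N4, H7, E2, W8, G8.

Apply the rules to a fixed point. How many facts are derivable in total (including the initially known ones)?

24

Round 1: rule 2 [W8, A6 => T5]; rule 4 [B, G8, E2 => S]; rule 10 [K4, H7 => J]. New: T5, S, J.
Round 2: rule 15 [S => F1]; rule 18 [N4, S => P81]. New: F1, P81.
Round 3: rule 12 [F1, A6, J => M7]. New: M7.
Round 4: rule 5 [M7, P9 => Q4]. New: Q4.
Round 5: rule 7 [Q4 => R74]; rule 8 [Q4, N4 => C8]. New: R74, C8.
Round 6: rule 13 [C8, H7 => W51]; rule 14 [C8, W8, P9 => L7]. New: W51, L7.
Round 7: rule 3 [L7, T5, N4 => V]. New: V.
Round 8: rule 11 [V, S => D10]. New: D10.
Closure: {A6, B, C8, D10, E2, F1, G8, H7, J, K4, L7, M7, N4, P81, P9, Q4, R, R74, S, T5, U, V, W51, W8} — 24 facts.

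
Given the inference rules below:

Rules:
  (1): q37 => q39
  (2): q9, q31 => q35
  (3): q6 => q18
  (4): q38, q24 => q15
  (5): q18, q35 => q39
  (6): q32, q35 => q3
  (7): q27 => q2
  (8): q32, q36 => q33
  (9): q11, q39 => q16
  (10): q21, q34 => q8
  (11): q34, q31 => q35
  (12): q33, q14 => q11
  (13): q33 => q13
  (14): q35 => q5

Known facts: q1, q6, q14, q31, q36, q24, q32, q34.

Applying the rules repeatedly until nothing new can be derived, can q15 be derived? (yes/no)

no

Round 1: (3) [q6 => q18]; (8) [q32, q36 => q33]; (11) [q34, q31 => q35]. Adds q18, q33, q35.
Round 2: (5) [q18, q35 => q39]; (6) [q32, q35 => q3]; (12) [q33, q14 => q11]; (13) [q33 => q13]; (14) [q35 => q5]. Adds q39, q3, q11, q13, q5.
Round 3: (9) [q11, q39 => q16]. Adds q16.
Fixed point reached. q15 is concluded only by (4); (4) needs q38 (never derived).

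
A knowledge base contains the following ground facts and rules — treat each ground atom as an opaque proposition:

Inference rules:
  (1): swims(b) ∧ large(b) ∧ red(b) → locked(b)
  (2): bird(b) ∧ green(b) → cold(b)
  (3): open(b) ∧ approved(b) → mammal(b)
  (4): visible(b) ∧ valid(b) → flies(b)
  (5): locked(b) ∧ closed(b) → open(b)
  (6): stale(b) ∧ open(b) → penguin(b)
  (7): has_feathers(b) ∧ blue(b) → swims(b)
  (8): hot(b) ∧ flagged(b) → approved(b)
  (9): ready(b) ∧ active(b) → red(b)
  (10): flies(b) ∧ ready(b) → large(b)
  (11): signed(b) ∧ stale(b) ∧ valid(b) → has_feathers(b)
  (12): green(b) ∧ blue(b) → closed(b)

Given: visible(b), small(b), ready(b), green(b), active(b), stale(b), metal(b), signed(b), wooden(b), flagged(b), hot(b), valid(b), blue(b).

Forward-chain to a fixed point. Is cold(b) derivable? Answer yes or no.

Round 1 fires (4), (8), (9), (11), (12), giving flies(b), approved(b), red(b), has_feathers(b), closed(b).
Round 2 fires (7), (10), giving swims(b), large(b).
Round 3 fires (1), giving locked(b).
Round 4 fires (5), giving open(b).
Round 5 fires (3), (6), giving mammal(b), penguin(b).
Fixed point reached. cold(b) is concluded only by (2); (2) needs bird(b) (never derived).

no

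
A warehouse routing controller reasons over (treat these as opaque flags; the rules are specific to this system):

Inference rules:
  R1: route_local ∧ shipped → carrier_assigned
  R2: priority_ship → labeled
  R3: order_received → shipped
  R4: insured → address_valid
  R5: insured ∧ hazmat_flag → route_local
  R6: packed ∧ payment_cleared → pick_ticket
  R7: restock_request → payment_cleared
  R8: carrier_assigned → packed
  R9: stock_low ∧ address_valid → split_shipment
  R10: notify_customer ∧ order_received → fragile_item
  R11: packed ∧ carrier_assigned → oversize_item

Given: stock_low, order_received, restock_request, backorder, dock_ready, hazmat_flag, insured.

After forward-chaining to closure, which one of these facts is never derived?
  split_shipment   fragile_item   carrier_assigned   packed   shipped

fragile_item

[1] R3 [order_received → shipped]; R4 [insured → address_valid]; R5 [insured ∧ hazmat_flag → route_local]; R7 [restock_request → payment_cleared]. ⇒ new: shipped, address_valid, route_local, payment_cleared.
[2] R1 [route_local ∧ shipped → carrier_assigned]; R9 [stock_low ∧ address_valid → split_shipment]. ⇒ new: carrier_assigned, split_shipment.
[3] R8 [carrier_assigned → packed]. ⇒ new: packed.
[4] R6 [packed ∧ payment_cleared → pick_ticket]; R11 [packed ∧ carrier_assigned → oversize_item]. ⇒ new: pick_ticket, oversize_item.
Derived: split_shipment (round 2), carrier_assigned (round 2), shipped (round 1), packed (round 3). fragile_item never appears in any round.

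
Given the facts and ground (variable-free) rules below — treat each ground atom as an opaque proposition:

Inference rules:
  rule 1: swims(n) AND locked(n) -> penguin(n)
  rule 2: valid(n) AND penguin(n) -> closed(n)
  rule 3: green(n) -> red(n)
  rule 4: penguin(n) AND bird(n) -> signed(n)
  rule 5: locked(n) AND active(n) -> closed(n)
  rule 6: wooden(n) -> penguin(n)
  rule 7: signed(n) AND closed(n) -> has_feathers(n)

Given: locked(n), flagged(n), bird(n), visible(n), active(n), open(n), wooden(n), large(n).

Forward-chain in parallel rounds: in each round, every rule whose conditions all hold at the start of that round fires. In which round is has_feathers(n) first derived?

Round 1 — rule 5, rule 6, derive closed(n), penguin(n).
Round 2 — rule 4, derive signed(n).
Round 3 — rule 7, derive has_feathers(n).
has_feathers(n) first appears in round 3.

3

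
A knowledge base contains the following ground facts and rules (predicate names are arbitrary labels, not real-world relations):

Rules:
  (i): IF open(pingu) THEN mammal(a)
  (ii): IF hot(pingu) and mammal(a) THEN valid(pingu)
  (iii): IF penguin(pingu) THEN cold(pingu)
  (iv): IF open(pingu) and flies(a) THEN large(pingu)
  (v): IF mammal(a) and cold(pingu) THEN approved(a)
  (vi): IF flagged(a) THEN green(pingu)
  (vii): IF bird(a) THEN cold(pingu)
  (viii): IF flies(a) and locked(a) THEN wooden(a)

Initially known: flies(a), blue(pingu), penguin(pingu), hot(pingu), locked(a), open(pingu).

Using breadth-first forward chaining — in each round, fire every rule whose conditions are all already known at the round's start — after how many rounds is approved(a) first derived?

2

Round 1: (i) [IF open(pingu) THEN mammal(a)]; (iii) [IF penguin(pingu) THEN cold(pingu)]; (iv) [IF open(pingu) and flies(a) THEN large(pingu)]; (viii) [IF flies(a) and locked(a) THEN wooden(a)]. New: mammal(a), cold(pingu), large(pingu), wooden(a).
Round 2: (ii) [IF hot(pingu) and mammal(a) THEN valid(pingu)]; (v) [IF mammal(a) and cold(pingu) THEN approved(a)]. New: valid(pingu), approved(a).
approved(a) first appears in round 2.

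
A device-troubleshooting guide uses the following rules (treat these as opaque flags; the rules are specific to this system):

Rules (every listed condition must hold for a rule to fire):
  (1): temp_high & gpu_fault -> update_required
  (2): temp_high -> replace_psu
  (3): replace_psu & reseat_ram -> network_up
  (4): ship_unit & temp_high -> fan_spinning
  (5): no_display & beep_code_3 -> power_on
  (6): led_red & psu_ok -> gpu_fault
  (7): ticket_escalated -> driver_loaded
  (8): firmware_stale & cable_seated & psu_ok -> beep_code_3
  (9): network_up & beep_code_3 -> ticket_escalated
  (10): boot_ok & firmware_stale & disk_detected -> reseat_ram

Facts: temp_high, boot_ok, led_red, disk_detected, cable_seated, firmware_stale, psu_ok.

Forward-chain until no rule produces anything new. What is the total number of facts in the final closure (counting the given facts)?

15

Round 1: (2) [temp_high -> replace_psu]; (6) [led_red & psu_ok -> gpu_fault]; (8) [firmware_stale & cable_seated & psu_ok -> beep_code_3]; (10) [boot_ok & firmware_stale & disk_detected -> reseat_ram]. New: replace_psu, gpu_fault, beep_code_3, reseat_ram.
Round 2: (1) [temp_high & gpu_fault -> update_required]; (3) [replace_psu & reseat_ram -> network_up]. New: update_required, network_up.
Round 3: (9) [network_up & beep_code_3 -> ticket_escalated]. New: ticket_escalated.
Round 4: (7) [ticket_escalated -> driver_loaded]. New: driver_loaded.
Closure: {beep_code_3, boot_ok, cable_seated, disk_detected, driver_loaded, firmware_stale, gpu_fault, led_red, network_up, psu_ok, replace_psu, reseat_ram, temp_high, ticket_escalated, update_required} — 15 facts.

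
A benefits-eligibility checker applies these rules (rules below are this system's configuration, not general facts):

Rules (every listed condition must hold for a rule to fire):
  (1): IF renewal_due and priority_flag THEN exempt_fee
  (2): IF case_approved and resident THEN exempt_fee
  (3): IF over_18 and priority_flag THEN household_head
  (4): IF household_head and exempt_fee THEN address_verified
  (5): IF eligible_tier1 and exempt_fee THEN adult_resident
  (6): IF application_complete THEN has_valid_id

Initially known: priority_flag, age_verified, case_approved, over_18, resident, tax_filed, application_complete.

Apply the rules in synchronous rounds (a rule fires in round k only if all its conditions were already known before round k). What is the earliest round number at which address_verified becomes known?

Round 1 — (2), (3), (6), derive exempt_fee, household_head, has_valid_id.
Round 2 — (4), derive address_verified.
address_verified first appears in round 2.

2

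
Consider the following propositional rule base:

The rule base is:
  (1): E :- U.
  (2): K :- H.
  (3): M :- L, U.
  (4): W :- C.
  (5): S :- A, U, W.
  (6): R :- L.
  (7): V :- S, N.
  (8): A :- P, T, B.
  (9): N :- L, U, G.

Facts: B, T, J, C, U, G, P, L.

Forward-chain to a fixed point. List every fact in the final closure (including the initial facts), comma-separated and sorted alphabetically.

A, B, C, E, G, J, L, M, N, P, R, S, T, U, V, W

Round 1: (1) [E :- U.]; (3) [M :- L, U.]; (4) [W :- C.]; (6) [R :- L.]; (8) [A :- P, T, B.]; (9) [N :- L, U, G.]. New: E, M, W, R, A, N.
Round 2: (5) [S :- A, U, W.]. New: S.
Round 3: (7) [V :- S, N.]. New: V.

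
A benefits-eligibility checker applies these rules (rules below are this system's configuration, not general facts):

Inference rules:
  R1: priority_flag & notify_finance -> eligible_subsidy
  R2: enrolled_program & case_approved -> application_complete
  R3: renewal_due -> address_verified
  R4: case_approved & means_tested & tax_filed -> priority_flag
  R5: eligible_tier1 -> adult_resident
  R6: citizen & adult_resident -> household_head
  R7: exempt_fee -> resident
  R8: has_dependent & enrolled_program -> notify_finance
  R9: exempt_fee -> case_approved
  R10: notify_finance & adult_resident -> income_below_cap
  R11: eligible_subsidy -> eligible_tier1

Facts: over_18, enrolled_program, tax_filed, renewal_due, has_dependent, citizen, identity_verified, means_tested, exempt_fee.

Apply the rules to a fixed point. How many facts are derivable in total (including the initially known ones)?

Round 1: R3 [renewal_due -> address_verified]; R7 [exempt_fee -> resident]; R8 [has_dependent & enrolled_program -> notify_finance]; R9 [exempt_fee -> case_approved]. Adds address_verified, resident, notify_finance, case_approved.
Round 2: R2 [enrolled_program & case_approved -> application_complete]; R4 [case_approved & means_tested & tax_filed -> priority_flag]. Adds application_complete, priority_flag.
Round 3: R1 [priority_flag & notify_finance -> eligible_subsidy]. Adds eligible_subsidy.
Round 4: R11 [eligible_subsidy -> eligible_tier1]. Adds eligible_tier1.
Round 5: R5 [eligible_tier1 -> adult_resident]. Adds adult_resident.
Round 6: R6 [citizen & adult_resident -> household_head]; R10 [notify_finance & adult_resident -> income_below_cap]. Adds household_head, income_below_cap.
Closure: {address_verified, adult_resident, application_complete, case_approved, citizen, eligible_subsidy, eligible_tier1, enrolled_program, exempt_fee, has_dependent, household_head, identity_verified, income_below_cap, means_tested, notify_finance, over_18, priority_flag, renewal_due, resident, tax_filed} — 20 facts.

20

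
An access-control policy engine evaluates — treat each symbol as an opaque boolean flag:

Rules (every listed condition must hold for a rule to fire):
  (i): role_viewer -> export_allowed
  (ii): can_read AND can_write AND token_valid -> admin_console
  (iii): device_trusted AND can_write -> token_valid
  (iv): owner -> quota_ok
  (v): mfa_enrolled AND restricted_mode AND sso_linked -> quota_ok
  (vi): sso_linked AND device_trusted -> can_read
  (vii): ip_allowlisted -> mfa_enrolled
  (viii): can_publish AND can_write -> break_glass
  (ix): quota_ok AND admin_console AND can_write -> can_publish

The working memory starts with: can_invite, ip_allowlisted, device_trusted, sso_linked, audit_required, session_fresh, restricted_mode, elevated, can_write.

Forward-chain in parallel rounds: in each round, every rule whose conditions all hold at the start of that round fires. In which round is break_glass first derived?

Round 1 — (iii), (vi), (vii), derive token_valid, can_read, mfa_enrolled.
Round 2 — (ii), (v), derive admin_console, quota_ok.
Round 3 — (ix), derive can_publish.
Round 4 — (viii), derive break_glass.
break_glass first appears in round 4.

4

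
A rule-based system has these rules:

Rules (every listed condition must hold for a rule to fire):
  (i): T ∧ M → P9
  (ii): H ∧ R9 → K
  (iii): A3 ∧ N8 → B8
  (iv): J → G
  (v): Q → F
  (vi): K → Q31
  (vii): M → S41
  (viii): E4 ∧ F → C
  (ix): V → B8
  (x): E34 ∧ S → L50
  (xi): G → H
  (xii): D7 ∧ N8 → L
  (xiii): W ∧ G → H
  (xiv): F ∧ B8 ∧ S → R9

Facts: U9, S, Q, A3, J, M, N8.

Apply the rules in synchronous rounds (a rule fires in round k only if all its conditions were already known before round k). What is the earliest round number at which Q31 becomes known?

4

Round 1: (iii) [A3 ∧ N8 → B8]; (iv) [J → G]; (v) [Q → F]; (vii) [M → S41]. Adds B8, G, F, S41.
Round 2: (xi) [G → H]; (xiv) [F ∧ B8 ∧ S → R9]. Adds H, R9.
Round 3: (ii) [H ∧ R9 → K]. Adds K.
Round 4: (vi) [K → Q31]. Adds Q31.
Q31 first appears in round 4.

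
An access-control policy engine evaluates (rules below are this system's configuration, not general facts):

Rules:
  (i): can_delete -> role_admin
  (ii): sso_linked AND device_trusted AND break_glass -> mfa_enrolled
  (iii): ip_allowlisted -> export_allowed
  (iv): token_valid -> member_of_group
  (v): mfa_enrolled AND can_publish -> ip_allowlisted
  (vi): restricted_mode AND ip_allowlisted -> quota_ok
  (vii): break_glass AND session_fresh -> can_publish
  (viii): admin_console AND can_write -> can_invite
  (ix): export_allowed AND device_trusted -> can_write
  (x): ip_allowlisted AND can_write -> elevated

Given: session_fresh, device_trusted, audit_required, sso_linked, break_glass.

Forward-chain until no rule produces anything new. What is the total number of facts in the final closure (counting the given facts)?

Round 1 — (ii), (vii), derive mfa_enrolled, can_publish.
Round 2 — (v), derive ip_allowlisted.
Round 3 — (iii), derive export_allowed.
Round 4 — (ix), derive can_write.
Round 5 — (x), derive elevated.
Closure: {audit_required, break_glass, can_publish, can_write, device_trusted, elevated, export_allowed, ip_allowlisted, mfa_enrolled, session_fresh, sso_linked} — 11 facts.

11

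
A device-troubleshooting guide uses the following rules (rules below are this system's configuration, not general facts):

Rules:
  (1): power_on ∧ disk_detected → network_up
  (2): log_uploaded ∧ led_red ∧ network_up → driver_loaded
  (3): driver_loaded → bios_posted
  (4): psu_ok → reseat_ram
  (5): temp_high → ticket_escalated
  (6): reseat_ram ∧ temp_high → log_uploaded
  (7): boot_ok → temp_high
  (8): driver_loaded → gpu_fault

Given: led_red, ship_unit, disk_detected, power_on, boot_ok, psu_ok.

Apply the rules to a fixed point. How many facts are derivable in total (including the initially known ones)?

Round 1 fires (1), (4), (7), giving network_up, reseat_ram, temp_high.
Round 2 fires (5), (6), giving ticket_escalated, log_uploaded.
Round 3 fires (2), giving driver_loaded.
Round 4 fires (3), (8), giving bios_posted, gpu_fault.
Closure: {bios_posted, boot_ok, disk_detected, driver_loaded, gpu_fault, led_red, log_uploaded, network_up, power_on, psu_ok, reseat_ram, ship_unit, temp_high, ticket_escalated} — 14 facts.

14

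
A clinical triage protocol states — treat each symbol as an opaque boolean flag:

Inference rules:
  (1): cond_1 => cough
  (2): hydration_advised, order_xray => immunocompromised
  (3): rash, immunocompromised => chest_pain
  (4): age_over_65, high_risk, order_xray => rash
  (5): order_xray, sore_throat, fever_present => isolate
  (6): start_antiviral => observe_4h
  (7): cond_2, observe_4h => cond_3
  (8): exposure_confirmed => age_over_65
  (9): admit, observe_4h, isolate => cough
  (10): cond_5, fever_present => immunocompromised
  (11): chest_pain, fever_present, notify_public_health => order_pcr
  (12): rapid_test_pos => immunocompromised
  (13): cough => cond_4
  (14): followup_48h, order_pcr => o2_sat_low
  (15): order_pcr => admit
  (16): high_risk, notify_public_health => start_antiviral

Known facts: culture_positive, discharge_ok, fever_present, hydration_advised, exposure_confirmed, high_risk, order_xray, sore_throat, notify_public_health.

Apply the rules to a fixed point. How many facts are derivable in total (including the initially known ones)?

20

[1] (2) [hydration_advised, order_xray => immunocompromised]; (5) [order_xray, sore_throat, fever_present => isolate]; (8) [exposure_confirmed => age_over_65]; (16) [high_risk, notify_public_health => start_antiviral]. ⇒ new: immunocompromised, isolate, age_over_65, start_antiviral.
[2] (4) [age_over_65, high_risk, order_xray => rash]; (6) [start_antiviral => observe_4h]. ⇒ new: rash, observe_4h.
[3] (3) [rash, immunocompromised => chest_pain]. ⇒ new: chest_pain.
[4] (11) [chest_pain, fever_present, notify_public_health => order_pcr]. ⇒ new: order_pcr.
[5] (15) [order_pcr => admit]. ⇒ new: admit.
[6] (9) [admit, observe_4h, isolate => cough]. ⇒ new: cough.
[7] (13) [cough => cond_4]. ⇒ new: cond_4.
Closure: {admit, age_over_65, chest_pain, cond_4, cough, culture_positive, discharge_ok, exposure_confirmed, fever_present, high_risk, hydration_advised, immunocompromised, isolate, notify_public_health, observe_4h, order_pcr, order_xray, rash, sore_throat, start_antiviral} — 20 facts.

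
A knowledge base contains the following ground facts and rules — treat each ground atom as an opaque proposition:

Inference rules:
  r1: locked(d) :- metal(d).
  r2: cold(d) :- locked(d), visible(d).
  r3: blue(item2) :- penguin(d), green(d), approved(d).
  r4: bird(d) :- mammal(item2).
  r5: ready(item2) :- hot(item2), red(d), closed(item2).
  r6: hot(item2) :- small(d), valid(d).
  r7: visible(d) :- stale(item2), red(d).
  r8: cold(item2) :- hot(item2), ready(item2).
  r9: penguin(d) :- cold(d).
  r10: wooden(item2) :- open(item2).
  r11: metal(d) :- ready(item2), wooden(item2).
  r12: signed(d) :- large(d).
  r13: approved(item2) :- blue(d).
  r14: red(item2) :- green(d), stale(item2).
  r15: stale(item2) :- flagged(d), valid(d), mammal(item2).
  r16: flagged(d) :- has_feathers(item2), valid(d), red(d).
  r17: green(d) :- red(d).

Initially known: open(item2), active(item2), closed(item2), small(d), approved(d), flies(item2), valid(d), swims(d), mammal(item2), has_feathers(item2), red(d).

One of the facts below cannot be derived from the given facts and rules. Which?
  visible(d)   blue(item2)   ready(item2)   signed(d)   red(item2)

Round 1 fires r4, r6, r10, r16, r17, giving bird(d), hot(item2), wooden(item2), flagged(d), green(d).
Round 2 fires r5, r15, giving ready(item2), stale(item2).
Round 3 fires r7, r8, r11, r14, giving visible(d), cold(item2), metal(d), red(item2).
Round 4 fires r1, giving locked(d).
Round 5 fires r2, giving cold(d).
Round 6 fires r9, giving penguin(d).
Round 7 fires r3, giving blue(item2).
Derived: blue(item2) (round 7), ready(item2) (round 2), visible(d) (round 3), red(item2) (round 3). signed(d) never appears in any round.

signed(d)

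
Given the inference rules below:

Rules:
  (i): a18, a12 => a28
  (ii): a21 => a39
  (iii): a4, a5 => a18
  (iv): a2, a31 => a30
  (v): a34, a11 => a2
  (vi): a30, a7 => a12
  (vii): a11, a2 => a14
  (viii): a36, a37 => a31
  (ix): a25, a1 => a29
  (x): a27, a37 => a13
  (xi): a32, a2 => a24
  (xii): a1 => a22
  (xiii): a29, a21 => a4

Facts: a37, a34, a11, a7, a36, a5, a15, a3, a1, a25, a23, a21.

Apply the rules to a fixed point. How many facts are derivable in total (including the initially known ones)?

Round 1 — (ii), (v), (viii), (ix), (xii), derive a39, a2, a31, a29, a22.
Round 2 — (iv), (vii), (xiii), derive a30, a14, a4.
Round 3 — (iii), (vi), derive a18, a12.
Round 4 — (i), derive a28.
Closure: {a1, a11, a12, a14, a15, a18, a2, a21, a22, a23, a25, a28, a29, a3, a30, a31, a34, a36, a37, a39, a4, a5, a7} — 23 facts.

23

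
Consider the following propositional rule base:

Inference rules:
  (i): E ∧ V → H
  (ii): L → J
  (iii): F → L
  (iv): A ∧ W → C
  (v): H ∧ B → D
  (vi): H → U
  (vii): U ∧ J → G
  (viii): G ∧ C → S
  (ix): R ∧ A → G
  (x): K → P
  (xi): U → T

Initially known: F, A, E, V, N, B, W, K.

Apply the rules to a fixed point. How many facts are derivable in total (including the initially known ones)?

Round 1 — (i), (iii), (iv), (x), derive H, L, C, P.
Round 2 — (ii), (v), (vi), derive J, D, U.
Round 3 — (vii), (xi), derive G, T.
Round 4 — (viii), derive S.
Closure: {A, B, C, D, E, F, G, H, J, K, L, N, P, S, T, U, V, W} — 18 facts.

18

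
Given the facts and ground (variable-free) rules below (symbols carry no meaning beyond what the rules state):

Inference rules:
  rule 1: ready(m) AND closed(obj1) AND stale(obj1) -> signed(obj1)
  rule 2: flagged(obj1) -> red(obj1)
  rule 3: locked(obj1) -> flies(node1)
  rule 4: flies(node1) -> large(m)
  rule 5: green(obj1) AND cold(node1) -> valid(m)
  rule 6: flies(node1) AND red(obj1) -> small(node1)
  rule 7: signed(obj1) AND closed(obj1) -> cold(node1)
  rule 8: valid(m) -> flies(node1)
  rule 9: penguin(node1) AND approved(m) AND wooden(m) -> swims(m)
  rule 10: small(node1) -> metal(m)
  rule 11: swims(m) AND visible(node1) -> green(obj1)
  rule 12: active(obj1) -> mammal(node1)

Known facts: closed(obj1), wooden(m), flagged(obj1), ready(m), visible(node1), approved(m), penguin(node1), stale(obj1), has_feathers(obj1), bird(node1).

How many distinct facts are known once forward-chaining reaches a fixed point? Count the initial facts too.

20

Round 1: rule 1 [ready(m) AND closed(obj1) AND stale(obj1) -> signed(obj1)]; rule 2 [flagged(obj1) -> red(obj1)]; rule 9 [penguin(node1) AND approved(m) AND wooden(m) -> swims(m)]. Adds signed(obj1), red(obj1), swims(m).
Round 2: rule 7 [signed(obj1) AND closed(obj1) -> cold(node1)]; rule 11 [swims(m) AND visible(node1) -> green(obj1)]. Adds cold(node1), green(obj1).
Round 3: rule 5 [green(obj1) AND cold(node1) -> valid(m)]. Adds valid(m).
Round 4: rule 8 [valid(m) -> flies(node1)]. Adds flies(node1).
Round 5: rule 4 [flies(node1) -> large(m)]; rule 6 [flies(node1) AND red(obj1) -> small(node1)]. Adds large(m), small(node1).
Round 6: rule 10 [small(node1) -> metal(m)]. Adds metal(m).
Closure: {approved(m), bird(node1), closed(obj1), cold(node1), flagged(obj1), flies(node1), green(obj1), has_feathers(obj1), large(m), metal(m), penguin(node1), ready(m), red(obj1), signed(obj1), small(node1), stale(obj1), swims(m), valid(m), visible(node1), wooden(m)} — 20 facts.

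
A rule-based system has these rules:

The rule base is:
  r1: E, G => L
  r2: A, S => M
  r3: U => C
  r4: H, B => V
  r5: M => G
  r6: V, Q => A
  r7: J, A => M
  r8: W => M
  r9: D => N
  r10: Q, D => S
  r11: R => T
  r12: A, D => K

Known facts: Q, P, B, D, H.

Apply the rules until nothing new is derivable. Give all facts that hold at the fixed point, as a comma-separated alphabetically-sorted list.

Round 1: r4 [H, B => V]; r9 [D => N]; r10 [Q, D => S]. New: V, N, S.
Round 2: r6 [V, Q => A]. New: A.
Round 3: r2 [A, S => M]; r12 [A, D => K]. New: M, K.
Round 4: r5 [M => G]. New: G.

A, B, D, G, H, K, M, N, P, Q, S, V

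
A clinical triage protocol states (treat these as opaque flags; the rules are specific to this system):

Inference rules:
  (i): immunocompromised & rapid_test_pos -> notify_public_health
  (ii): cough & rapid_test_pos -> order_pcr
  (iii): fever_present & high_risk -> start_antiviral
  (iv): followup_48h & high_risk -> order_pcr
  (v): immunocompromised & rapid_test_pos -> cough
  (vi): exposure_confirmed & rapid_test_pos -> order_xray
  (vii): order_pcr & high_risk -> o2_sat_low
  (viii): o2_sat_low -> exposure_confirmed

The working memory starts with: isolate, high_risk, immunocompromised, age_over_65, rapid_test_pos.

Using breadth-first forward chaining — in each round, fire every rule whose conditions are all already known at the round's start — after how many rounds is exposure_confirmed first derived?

4

Round 1 fires (i), (v), giving notify_public_health, cough.
Round 2 fires (ii), giving order_pcr.
Round 3 fires (vii), giving o2_sat_low.
Round 4 fires (viii), giving exposure_confirmed.
exposure_confirmed first appears in round 4.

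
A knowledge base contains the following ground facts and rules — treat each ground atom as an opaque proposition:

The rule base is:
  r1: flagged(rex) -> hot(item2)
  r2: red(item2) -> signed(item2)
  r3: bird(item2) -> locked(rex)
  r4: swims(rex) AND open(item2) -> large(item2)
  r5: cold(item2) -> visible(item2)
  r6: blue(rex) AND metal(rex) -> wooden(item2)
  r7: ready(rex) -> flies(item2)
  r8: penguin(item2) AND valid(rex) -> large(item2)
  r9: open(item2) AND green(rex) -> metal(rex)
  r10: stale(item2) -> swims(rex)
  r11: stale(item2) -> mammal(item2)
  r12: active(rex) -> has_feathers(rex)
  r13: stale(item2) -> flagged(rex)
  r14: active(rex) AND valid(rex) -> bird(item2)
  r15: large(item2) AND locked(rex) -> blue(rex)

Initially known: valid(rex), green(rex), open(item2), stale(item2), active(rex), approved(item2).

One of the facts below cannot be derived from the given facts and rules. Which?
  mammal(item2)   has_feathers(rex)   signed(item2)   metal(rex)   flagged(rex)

signed(item2)

Round 1 fires r9, r10, r11, r12, r13, r14, giving metal(rex), swims(rex), mammal(item2), has_feathers(rex), flagged(rex), bird(item2).
Round 2 fires r1, r3, r4, giving hot(item2), locked(rex), large(item2).
Round 3 fires r15, giving blue(rex).
Round 4 fires r6, giving wooden(item2).
Derived: metal(rex) (round 1), mammal(item2) (round 1), has_feathers(rex) (round 1), flagged(rex) (round 1). signed(item2) never appears in any round.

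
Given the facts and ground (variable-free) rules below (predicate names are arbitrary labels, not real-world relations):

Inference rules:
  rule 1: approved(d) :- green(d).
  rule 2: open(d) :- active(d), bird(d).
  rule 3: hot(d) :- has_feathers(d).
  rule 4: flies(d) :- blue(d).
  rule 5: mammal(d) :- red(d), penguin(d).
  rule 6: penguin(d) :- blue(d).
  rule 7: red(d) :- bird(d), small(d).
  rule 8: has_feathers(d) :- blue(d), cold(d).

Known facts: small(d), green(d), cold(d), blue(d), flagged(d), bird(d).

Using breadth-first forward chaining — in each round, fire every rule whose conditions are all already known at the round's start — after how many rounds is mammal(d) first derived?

Round 1: rule 1 [approved(d) :- green(d).]; rule 4 [flies(d) :- blue(d).]; rule 6 [penguin(d) :- blue(d).]; rule 7 [red(d) :- bird(d), small(d).]; rule 8 [has_feathers(d) :- blue(d), cold(d).]. Adds approved(d), flies(d), penguin(d), red(d), has_feathers(d).
Round 2: rule 3 [hot(d) :- has_feathers(d).]; rule 5 [mammal(d) :- red(d), penguin(d).]. Adds hot(d), mammal(d).
mammal(d) first appears in round 2.

2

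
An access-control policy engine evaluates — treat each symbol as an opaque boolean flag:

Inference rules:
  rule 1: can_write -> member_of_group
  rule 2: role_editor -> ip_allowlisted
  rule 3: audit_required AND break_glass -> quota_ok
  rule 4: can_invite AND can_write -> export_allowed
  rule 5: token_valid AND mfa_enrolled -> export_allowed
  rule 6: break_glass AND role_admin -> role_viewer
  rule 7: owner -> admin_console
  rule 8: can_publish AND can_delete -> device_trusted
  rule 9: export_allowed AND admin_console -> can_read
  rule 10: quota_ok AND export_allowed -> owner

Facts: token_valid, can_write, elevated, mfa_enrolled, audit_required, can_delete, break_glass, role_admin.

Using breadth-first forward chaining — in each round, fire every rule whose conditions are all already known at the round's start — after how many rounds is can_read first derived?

Round 1: rule 1 [can_write -> member_of_group]; rule 3 [audit_required AND break_glass -> quota_ok]; rule 5 [token_valid AND mfa_enrolled -> export_allowed]; rule 6 [break_glass AND role_admin -> role_viewer]. New: member_of_group, quota_ok, export_allowed, role_viewer.
Round 2: rule 10 [quota_ok AND export_allowed -> owner]. New: owner.
Round 3: rule 7 [owner -> admin_console]. New: admin_console.
Round 4: rule 9 [export_allowed AND admin_console -> can_read]. New: can_read.
can_read first appears in round 4.

4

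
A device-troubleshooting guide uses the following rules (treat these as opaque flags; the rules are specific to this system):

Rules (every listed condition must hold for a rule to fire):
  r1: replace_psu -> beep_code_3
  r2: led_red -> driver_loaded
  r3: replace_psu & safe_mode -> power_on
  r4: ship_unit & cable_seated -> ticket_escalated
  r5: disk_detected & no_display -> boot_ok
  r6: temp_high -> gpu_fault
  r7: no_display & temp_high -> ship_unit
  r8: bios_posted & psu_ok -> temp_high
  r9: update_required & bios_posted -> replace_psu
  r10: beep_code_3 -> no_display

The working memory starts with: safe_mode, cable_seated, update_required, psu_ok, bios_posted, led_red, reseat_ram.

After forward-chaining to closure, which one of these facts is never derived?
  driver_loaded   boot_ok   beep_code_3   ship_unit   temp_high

Round 1: r2 [led_red -> driver_loaded]; r8 [bios_posted & psu_ok -> temp_high]; r9 [update_required & bios_posted -> replace_psu]. New: driver_loaded, temp_high, replace_psu.
Round 2: r1 [replace_psu -> beep_code_3]; r3 [replace_psu & safe_mode -> power_on]; r6 [temp_high -> gpu_fault]. New: beep_code_3, power_on, gpu_fault.
Round 3: r10 [beep_code_3 -> no_display]. New: no_display.
Round 4: r7 [no_display & temp_high -> ship_unit]. New: ship_unit.
Round 5: r4 [ship_unit & cable_seated -> ticket_escalated]. New: ticket_escalated.
Derived: temp_high (round 1), ship_unit (round 4), driver_loaded (round 1), beep_code_3 (round 2). boot_ok never appears in any round.

boot_ok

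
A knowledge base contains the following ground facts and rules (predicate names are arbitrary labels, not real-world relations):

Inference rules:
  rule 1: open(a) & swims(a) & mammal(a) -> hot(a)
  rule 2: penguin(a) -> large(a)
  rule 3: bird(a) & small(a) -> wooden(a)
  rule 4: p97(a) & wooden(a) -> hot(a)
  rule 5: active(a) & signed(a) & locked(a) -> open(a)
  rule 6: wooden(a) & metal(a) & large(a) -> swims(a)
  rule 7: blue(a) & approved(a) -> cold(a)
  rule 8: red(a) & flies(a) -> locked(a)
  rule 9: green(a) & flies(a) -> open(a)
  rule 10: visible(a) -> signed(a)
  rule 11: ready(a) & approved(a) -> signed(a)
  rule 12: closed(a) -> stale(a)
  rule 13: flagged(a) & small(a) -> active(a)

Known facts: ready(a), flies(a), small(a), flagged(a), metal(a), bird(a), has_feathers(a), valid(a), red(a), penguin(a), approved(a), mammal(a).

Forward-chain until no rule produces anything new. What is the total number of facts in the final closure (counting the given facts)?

20

Round 1: rule 2 [penguin(a) -> large(a)]; rule 3 [bird(a) & small(a) -> wooden(a)]; rule 8 [red(a) & flies(a) -> locked(a)]; rule 11 [ready(a) & approved(a) -> signed(a)]; rule 13 [flagged(a) & small(a) -> active(a)]. Adds large(a), wooden(a), locked(a), signed(a), active(a).
Round 2: rule 5 [active(a) & signed(a) & locked(a) -> open(a)]; rule 6 [wooden(a) & metal(a) & large(a) -> swims(a)]. Adds open(a), swims(a).
Round 3: rule 1 [open(a) & swims(a) & mammal(a) -> hot(a)]. Adds hot(a).
Closure: {active(a), approved(a), bird(a), flagged(a), flies(a), has_feathers(a), hot(a), large(a), locked(a), mammal(a), metal(a), open(a), penguin(a), ready(a), red(a), signed(a), small(a), swims(a), valid(a), wooden(a)} — 20 facts.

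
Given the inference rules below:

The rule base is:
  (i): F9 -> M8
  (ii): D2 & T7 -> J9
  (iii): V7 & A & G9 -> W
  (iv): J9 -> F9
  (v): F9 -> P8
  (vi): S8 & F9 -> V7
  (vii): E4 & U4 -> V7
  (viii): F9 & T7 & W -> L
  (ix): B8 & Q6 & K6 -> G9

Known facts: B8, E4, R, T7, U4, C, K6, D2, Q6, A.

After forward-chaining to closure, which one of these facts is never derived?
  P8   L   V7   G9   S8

S8

Round 1 fires (ii), (vii), (ix), giving J9, V7, G9.
Round 2 fires (iii), (iv), giving W, F9.
Round 3 fires (i), (v), (viii), giving M8, P8, L.
Derived: P8 (round 3), L (round 3), G9 (round 1), V7 (round 1). S8 never appears in any round.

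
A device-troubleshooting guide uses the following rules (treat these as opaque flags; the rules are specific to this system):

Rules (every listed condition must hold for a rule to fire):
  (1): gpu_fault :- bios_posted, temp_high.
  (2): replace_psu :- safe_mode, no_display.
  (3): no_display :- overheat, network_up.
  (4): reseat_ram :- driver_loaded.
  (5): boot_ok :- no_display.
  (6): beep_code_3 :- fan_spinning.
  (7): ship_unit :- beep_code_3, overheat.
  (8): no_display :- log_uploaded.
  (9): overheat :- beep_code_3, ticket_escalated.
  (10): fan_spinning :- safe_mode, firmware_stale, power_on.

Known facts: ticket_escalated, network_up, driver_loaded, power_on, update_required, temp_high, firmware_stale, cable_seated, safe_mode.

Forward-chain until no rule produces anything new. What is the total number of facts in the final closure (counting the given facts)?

Round 1: (4) [reseat_ram :- driver_loaded.]; (10) [fan_spinning :- safe_mode, firmware_stale, power_on.]. New: reseat_ram, fan_spinning.
Round 2: (6) [beep_code_3 :- fan_spinning.]. New: beep_code_3.
Round 3: (9) [overheat :- beep_code_3, ticket_escalated.]. New: overheat.
Round 4: (3) [no_display :- overheat, network_up.]; (7) [ship_unit :- beep_code_3, overheat.]. New: no_display, ship_unit.
Round 5: (2) [replace_psu :- safe_mode, no_display.]; (5) [boot_ok :- no_display.]. New: replace_psu, boot_ok.
Closure: {beep_code_3, boot_ok, cable_seated, driver_loaded, fan_spinning, firmware_stale, network_up, no_display, overheat, power_on, replace_psu, reseat_ram, safe_mode, ship_unit, temp_high, ticket_escalated, update_required} — 17 facts.

17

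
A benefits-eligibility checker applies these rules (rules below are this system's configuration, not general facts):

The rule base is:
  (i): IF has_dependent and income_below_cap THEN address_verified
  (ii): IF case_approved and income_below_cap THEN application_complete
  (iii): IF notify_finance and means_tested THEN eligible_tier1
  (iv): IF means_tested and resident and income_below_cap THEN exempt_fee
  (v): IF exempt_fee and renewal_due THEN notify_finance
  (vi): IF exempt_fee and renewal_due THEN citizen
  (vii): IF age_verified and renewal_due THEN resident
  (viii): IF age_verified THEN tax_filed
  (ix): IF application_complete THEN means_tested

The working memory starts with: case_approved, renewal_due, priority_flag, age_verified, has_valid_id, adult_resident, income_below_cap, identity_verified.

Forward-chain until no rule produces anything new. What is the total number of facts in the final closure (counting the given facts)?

16

Round 1 fires (ii), (vii), (viii), giving application_complete, resident, tax_filed.
Round 2 fires (ix), giving means_tested.
Round 3 fires (iv), giving exempt_fee.
Round 4 fires (v), (vi), giving notify_finance, citizen.
Round 5 fires (iii), giving eligible_tier1.
Closure: {adult_resident, age_verified, application_complete, case_approved, citizen, eligible_tier1, exempt_fee, has_valid_id, identity_verified, income_below_cap, means_tested, notify_finance, priority_flag, renewal_due, resident, tax_filed} — 16 facts.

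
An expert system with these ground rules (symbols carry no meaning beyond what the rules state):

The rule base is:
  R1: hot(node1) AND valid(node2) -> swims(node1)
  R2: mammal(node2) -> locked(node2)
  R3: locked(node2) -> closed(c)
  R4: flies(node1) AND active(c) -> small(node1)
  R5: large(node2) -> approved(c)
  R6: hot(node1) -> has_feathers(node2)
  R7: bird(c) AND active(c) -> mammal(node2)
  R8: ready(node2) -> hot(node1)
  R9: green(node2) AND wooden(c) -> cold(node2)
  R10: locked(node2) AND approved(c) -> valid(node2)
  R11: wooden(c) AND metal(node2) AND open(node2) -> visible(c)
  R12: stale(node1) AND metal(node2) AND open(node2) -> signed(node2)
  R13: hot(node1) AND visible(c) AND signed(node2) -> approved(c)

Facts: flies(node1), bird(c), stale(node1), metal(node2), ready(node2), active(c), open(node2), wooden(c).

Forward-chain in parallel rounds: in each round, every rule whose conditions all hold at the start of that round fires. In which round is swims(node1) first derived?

Round 1 fires R4, R7, R8, R11, R12, giving small(node1), mammal(node2), hot(node1), visible(c), signed(node2).
Round 2 fires R2, R6, R13, giving locked(node2), has_feathers(node2), approved(c).
Round 3 fires R3, R10, giving closed(c), valid(node2).
Round 4 fires R1, giving swims(node1).
swims(node1) first appears in round 4.

4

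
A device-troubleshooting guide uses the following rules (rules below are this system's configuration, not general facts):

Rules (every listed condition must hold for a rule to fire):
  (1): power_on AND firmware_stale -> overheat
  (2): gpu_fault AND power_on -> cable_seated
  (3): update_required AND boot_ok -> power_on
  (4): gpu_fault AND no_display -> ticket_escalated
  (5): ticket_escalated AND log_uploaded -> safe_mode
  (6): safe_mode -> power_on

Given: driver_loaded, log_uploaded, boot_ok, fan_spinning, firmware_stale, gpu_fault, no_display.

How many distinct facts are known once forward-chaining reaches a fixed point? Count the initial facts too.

[1] (4) [gpu_fault AND no_display -> ticket_escalated]. ⇒ new: ticket_escalated.
[2] (5) [ticket_escalated AND log_uploaded -> safe_mode]. ⇒ new: safe_mode.
[3] (6) [safe_mode -> power_on]. ⇒ new: power_on.
[4] (1) [power_on AND firmware_stale -> overheat]; (2) [gpu_fault AND power_on -> cable_seated]. ⇒ new: overheat, cable_seated.
Closure: {boot_ok, cable_seated, driver_loaded, fan_spinning, firmware_stale, gpu_fault, log_uploaded, no_display, overheat, power_on, safe_mode, ticket_escalated} — 12 facts.

12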